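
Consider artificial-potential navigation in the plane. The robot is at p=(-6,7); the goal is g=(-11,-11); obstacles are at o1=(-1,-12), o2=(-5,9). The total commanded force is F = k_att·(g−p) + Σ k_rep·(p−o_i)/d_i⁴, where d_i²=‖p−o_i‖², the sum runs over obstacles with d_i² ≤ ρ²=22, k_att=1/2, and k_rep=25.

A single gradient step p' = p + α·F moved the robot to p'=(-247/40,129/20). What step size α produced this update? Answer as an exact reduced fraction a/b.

F_att = 1/2·(g−p) = 1/2·(-5,-18) = (-2.5000,-9.0000)
o1: d²=386 > ρ²=22 → inactive
o2: d²=5 ≤ ρ²=22; F_rep = 25·(-1,-2)/5² = (-1.0000,-2.0000)
F = F_att + ΣF_rep = (-3.5000,-11.0000)
Δp = p'−p = (-0.1750,-0.5500); α = Δx/Fx = (-7/40) / (-7/2) = 1/20
check: Δy/Fy = (-11/20) / (-11) = 1/20 ✓

α = 1/20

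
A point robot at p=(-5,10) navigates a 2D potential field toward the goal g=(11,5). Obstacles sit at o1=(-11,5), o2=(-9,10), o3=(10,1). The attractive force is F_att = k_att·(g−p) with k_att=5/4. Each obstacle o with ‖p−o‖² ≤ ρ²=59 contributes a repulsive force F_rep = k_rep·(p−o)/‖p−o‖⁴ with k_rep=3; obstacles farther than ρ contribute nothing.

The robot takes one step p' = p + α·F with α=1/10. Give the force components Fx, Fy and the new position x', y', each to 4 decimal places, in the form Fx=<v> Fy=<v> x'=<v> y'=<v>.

F_att = 5/4·(g−p) = 5/4·(16,-5) = (20.0000,-6.2500)
o1: d²=61 > ρ²=59 → inactive
o2: d²=16 ≤ ρ²=59; F_rep = 3·(4,0)/16² = (0.0469,0.0000)
o3: d²=306 > ρ²=59 → inactive
F = F_att + ΣF_rep = (20.0469,-6.2500)
p' = p + 1/10·F = (-2.9953,9.3750)

Fx=20.0469 Fy=-6.2500 x'=-2.9953 y'=9.3750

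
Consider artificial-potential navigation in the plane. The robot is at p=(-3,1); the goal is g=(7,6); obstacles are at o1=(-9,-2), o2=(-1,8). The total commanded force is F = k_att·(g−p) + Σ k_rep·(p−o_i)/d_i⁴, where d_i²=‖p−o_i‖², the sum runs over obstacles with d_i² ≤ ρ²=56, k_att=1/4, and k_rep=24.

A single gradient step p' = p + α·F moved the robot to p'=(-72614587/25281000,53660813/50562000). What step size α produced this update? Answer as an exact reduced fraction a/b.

F_att = 1/4·(g−p) = 1/4·(10,5) = (2.5000,1.2500)
o1: d²=45 ≤ ρ²=56; F_rep = 24·(6,3)/45² = (0.0711,0.0356)
o2: d²=53 ≤ ρ²=56; F_rep = 24·(-2,-7)/53² = (-0.0171,-0.0598)
F = F_att + ΣF_rep = (2.5540,1.2257)
Δp = p'−p = (0.1277,0.0613); α = Δx/Fx = (3228413/25281000) / (3228413/1264050) = 1/20
check: Δy/Fy = (3098813/50562000) / (3098813/2528100) = 1/20 ✓

α = 1/20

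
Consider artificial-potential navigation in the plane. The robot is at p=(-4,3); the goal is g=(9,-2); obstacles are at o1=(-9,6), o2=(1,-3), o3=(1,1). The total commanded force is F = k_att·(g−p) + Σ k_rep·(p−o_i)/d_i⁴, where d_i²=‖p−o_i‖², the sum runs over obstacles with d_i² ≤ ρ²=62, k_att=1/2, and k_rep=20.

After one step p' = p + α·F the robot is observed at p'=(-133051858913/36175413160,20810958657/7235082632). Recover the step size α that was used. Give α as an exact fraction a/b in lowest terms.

F_att = 1/2·(g−p) = 1/2·(13,-5) = (6.5000,-2.5000)
o1: d²=34 ≤ ρ²=62; F_rep = 20·(5,-3)/34² = (0.0865,-0.0519)
o2: d²=61 ≤ ρ²=62; F_rep = 20·(-5,6)/61² = (-0.0269,0.0322)
o3: d²=29 ≤ ρ²=62; F_rep = 20·(-5,2)/29² = (-0.1189,0.0476)
F = F_att + ΣF_rep = (6.4407,-2.4721)
Δp = p'−p = (0.3220,-0.1236); α = Δx/Fx = (11649793727/36175413160) / (11649793727/1808770658) = 1/20
check: Δy/Fy = (-894289239/7235082632) / (-4471446195/1808770658) = 1/20 ✓

α = 1/20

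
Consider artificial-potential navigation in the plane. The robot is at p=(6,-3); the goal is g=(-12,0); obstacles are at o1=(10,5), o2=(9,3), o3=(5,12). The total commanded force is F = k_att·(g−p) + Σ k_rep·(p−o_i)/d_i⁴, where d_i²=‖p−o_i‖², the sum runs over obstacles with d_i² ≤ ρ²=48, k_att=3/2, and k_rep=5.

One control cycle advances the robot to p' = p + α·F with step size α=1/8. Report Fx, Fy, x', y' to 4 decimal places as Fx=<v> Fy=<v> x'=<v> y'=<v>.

Fx=-27.0074 Fy=4.4852 x'=2.6241 y'=-2.4394

F_att = 3/2·(g−p) = 3/2·(-18,3) = (-27.0000,4.5000)
o1: d²=80 > ρ²=48 → inactive
o2: d²=45 ≤ ρ²=48; F_rep = 5·(-3,-6)/45² = (-0.0074,-0.0148)
o3: d²=226 > ρ²=48 → inactive
F = F_att + ΣF_rep = (-27.0074,4.4852)
p' = p + 1/8·F = (2.6241,-2.4394)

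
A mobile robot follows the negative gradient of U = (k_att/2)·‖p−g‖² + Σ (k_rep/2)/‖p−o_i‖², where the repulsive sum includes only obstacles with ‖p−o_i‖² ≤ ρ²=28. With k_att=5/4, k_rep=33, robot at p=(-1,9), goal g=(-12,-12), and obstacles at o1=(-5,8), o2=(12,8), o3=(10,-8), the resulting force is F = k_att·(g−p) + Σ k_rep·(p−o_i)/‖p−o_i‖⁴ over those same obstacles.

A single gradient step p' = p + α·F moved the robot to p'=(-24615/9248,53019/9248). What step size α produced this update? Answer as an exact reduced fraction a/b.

F_att = 5/4·(g−p) = 5/4·(-11,-21) = (-13.7500,-26.2500)
o1: d²=17 ≤ ρ²=28; F_rep = 33·(4,1)/17² = (0.4567,0.1142)
o2: d²=170 > ρ²=28 → inactive
o3: d²=410 > ρ²=28 → inactive
F = F_att + ΣF_rep = (-13.2933,-26.1358)
Δp = p'−p = (-1.6617,-3.2670); α = Δx/Fx = (-15367/9248) / (-15367/1156) = 1/8
check: Δy/Fy = (-30213/9248) / (-30213/1156) = 1/8 ✓

α = 1/8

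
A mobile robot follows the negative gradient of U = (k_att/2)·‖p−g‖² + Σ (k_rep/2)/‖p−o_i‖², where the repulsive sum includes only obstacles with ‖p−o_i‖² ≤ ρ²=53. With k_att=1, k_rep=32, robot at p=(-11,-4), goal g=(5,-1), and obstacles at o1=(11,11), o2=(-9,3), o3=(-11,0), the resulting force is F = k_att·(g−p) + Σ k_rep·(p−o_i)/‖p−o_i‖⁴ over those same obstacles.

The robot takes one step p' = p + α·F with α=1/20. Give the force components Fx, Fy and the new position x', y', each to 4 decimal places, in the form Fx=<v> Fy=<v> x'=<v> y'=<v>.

F_att = 1·(g−p) = 1·(16,3) = (16.0000,3.0000)
o1: d²=709 > ρ²=53 → inactive
o2: d²=53 ≤ ρ²=53; F_rep = 32·(-2,-7)/53² = (-0.0228,-0.0797)
o3: d²=16 ≤ ρ²=53; F_rep = 32·(0,-4)/16² = (0.0000,-0.5000)
F = F_att + ΣF_rep = (15.9772,2.4203)
p' = p + 1/20·F = (-10.2011,-3.8790)

Fx=15.9772 Fy=2.4203 x'=-10.2011 y'=-3.8790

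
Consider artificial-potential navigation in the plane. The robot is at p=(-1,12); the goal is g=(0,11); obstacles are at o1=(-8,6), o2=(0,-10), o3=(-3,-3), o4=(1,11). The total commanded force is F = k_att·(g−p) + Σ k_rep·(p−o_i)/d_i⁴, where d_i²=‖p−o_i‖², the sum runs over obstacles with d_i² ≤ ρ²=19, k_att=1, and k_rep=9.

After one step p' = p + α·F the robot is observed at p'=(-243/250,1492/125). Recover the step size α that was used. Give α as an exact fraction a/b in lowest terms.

α = 1/10

F_att = 1·(g−p) = 1·(1,-1) = (1.0000,-1.0000)
o1: d²=85 > ρ²=19 → inactive
o2: d²=485 > ρ²=19 → inactive
o3: d²=229 > ρ²=19 → inactive
o4: d²=5 ≤ ρ²=19; F_rep = 9·(-2,1)/5² = (-0.7200,0.3600)
F = F_att + ΣF_rep = (0.2800,-0.6400)
Δp = p'−p = (0.0280,-0.0640); α = Δx/Fx = (7/250) / (7/25) = 1/10
check: Δy/Fy = (-8/125) / (-16/25) = 1/10 ✓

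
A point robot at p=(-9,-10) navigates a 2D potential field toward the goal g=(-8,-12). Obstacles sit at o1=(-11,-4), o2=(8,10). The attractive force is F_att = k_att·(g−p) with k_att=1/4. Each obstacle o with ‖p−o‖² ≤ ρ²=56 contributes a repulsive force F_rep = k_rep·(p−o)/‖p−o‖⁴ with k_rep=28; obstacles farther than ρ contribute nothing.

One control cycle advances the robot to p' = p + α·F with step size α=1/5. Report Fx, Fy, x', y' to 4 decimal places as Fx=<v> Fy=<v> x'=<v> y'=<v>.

F_att = 1/4·(g−p) = 1/4·(1,-2) = (0.2500,-0.5000)
o1: d²=40 ≤ ρ²=56; F_rep = 28·(2,-6)/40² = (0.0350,-0.1050)
o2: d²=689 > ρ²=56 → inactive
F = F_att + ΣF_rep = (0.2850,-0.6050)
p' = p + 1/5·F = (-8.9430,-10.1210)

Fx=0.2850 Fy=-0.6050 x'=-8.9430 y'=-10.1210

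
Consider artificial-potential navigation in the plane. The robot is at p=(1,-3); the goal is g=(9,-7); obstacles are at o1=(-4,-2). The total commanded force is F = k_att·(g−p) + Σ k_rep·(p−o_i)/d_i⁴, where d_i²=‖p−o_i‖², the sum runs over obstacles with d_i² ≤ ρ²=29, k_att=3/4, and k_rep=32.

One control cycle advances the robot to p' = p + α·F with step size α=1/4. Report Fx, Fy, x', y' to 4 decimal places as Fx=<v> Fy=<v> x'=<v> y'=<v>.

F_att = 3/4·(g−p) = 3/4·(8,-4) = (6.0000,-3.0000)
o1: d²=26 ≤ ρ²=29; F_rep = 32·(5,-1)/26² = (0.2367,-0.0473)
F = F_att + ΣF_rep = (6.2367,-3.0473)
p' = p + 1/4·F = (2.5592,-3.7618)

Fx=6.2367 Fy=-3.0473 x'=2.5592 y'=-3.7618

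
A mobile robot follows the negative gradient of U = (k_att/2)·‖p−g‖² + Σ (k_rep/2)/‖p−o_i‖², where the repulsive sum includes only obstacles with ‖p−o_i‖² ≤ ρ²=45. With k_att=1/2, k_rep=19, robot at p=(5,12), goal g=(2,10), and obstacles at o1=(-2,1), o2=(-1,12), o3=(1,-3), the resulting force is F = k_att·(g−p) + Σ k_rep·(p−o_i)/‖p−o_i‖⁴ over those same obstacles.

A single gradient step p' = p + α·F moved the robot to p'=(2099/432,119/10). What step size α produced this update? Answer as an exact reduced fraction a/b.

F_att = 1/2·(g−p) = 1/2·(-3,-2) = (-1.5000,-1.0000)
o1: d²=170 > ρ²=45 → inactive
o2: d²=36 ≤ ρ²=45; F_rep = 19·(6,0)/36² = (0.0880,0.0000)
o3: d²=241 > ρ²=45 → inactive
F = F_att + ΣF_rep = (-1.4120,-1.0000)
Δp = p'−p = (-0.1412,-0.1000); α = Δx/Fx = (-61/432) / (-305/216) = 1/10
check: Δy/Fy = (-1/10) / (-1) = 1/10 ✓

α = 1/10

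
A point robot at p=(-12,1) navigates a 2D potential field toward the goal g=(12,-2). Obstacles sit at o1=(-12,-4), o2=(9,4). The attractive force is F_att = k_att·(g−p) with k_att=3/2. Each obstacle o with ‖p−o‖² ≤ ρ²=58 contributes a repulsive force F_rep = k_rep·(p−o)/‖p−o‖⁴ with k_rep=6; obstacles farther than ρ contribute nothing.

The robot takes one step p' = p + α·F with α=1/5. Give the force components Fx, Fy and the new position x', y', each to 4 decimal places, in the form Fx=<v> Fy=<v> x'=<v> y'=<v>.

F_att = 3/2·(g−p) = 3/2·(24,-3) = (36.0000,-4.5000)
o1: d²=25 ≤ ρ²=58; F_rep = 6·(0,5)/25² = (0.0000,0.0480)
o2: d²=450 > ρ²=58 → inactive
F = F_att + ΣF_rep = (36.0000,-4.4520)
p' = p + 1/5·F = (-4.8000,0.1096)

Fx=36.0000 Fy=-4.4520 x'=-4.8000 y'=0.1096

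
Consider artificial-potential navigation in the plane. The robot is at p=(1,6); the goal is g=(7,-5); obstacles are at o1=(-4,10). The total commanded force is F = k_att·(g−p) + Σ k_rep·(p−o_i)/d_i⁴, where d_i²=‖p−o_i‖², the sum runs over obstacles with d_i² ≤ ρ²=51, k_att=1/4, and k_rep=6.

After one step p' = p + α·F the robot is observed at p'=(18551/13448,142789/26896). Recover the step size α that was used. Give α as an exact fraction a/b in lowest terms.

F_att = 1/4·(g−p) = 1/4·(6,-11) = (1.5000,-2.7500)
o1: d²=41 ≤ ρ²=51; F_rep = 6·(5,-4)/41² = (0.0178,-0.0143)
F = F_att + ΣF_rep = (1.5178,-2.7643)
Δp = p'−p = (0.3795,-0.6911); α = Δx/Fx = (5103/13448) / (5103/3362) = 1/4
check: Δy/Fy = (-18587/26896) / (-18587/6724) = 1/4 ✓

α = 1/4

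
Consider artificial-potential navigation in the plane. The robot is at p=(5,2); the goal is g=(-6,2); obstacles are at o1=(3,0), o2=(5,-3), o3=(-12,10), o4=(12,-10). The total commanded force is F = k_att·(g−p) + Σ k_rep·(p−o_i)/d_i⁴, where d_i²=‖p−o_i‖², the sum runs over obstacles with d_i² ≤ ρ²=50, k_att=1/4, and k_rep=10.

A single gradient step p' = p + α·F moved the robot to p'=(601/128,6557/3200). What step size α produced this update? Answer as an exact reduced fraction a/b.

F_att = 1/4·(g−p) = 1/4·(-11,0) = (-2.7500,0.0000)
o1: d²=8 ≤ ρ²=50; F_rep = 10·(2,2)/8² = (0.3125,0.3125)
o2: d²=25 ≤ ρ²=50; F_rep = 10·(0,5)/25² = (0.0000,0.0800)
o3: d²=353 > ρ²=50 → inactive
o4: d²=193 > ρ²=50 → inactive
F = F_att + ΣF_rep = (-2.4375,0.3925)
Δp = p'−p = (-0.3047,0.0491); α = Δx/Fx = (-39/128) / (-39/16) = 1/8
check: Δy/Fy = (157/3200) / (157/400) = 1/8 ✓

α = 1/8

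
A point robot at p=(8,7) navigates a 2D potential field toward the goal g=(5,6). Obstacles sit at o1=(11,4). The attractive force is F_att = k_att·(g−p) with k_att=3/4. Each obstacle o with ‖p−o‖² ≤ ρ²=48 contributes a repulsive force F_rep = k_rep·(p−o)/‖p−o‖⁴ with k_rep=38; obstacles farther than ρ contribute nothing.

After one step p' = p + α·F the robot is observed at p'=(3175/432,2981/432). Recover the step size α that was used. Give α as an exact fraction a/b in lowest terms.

α = 1/4

F_att = 3/4·(g−p) = 3/4·(-3,-1) = (-2.2500,-0.7500)
o1: d²=18 ≤ ρ²=48; F_rep = 38·(-3,3)/18² = (-0.3519,0.3519)
F = F_att + ΣF_rep = (-2.6019,-0.3981)
Δp = p'−p = (-0.6505,-0.0995); α = Δx/Fx = (-281/432) / (-281/108) = 1/4
check: Δy/Fy = (-43/432) / (-43/108) = 1/4 ✓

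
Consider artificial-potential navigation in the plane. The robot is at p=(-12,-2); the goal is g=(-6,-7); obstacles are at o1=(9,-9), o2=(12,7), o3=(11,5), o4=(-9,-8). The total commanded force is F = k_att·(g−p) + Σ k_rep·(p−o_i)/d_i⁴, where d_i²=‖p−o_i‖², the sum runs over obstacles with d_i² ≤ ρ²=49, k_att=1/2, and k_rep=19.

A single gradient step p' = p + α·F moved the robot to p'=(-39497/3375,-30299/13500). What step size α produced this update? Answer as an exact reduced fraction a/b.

F_att = 1/2·(g−p) = 1/2·(6,-5) = (3.0000,-2.5000)
o1: d²=490 > ρ²=49 → inactive
o2: d²=657 > ρ²=49 → inactive
o3: d²=578 > ρ²=49 → inactive
o4: d²=45 ≤ ρ²=49; F_rep = 19·(-3,6)/45² = (-0.0281,0.0563)
F = F_att + ΣF_rep = (2.9719,-2.4437)
Δp = p'−p = (0.2972,-0.2444); α = Δx/Fx = (1003/3375) / (2006/675) = 1/10
check: Δy/Fy = (-3299/13500) / (-3299/1350) = 1/10 ✓

α = 1/10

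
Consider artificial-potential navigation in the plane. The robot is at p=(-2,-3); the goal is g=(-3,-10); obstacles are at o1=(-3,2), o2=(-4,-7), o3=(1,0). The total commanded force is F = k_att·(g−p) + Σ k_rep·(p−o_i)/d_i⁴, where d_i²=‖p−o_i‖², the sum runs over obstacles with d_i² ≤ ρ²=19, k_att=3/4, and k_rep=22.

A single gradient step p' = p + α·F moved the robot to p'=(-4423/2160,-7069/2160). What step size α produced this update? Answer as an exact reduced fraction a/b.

F_att = 3/4·(g−p) = 3/4·(-1,-7) = (-0.7500,-5.2500)
o1: d²=26 > ρ²=19 → inactive
o2: d²=20 > ρ²=19 → inactive
o3: d²=18 ≤ ρ²=19; F_rep = 22·(-3,-3)/18² = (-0.2037,-0.2037)
F = F_att + ΣF_rep = (-0.9537,-5.4537)
Δp = p'−p = (-0.0477,-0.2727); α = Δx/Fx = (-103/2160) / (-103/108) = 1/20
check: Δy/Fy = (-589/2160) / (-589/108) = 1/20 ✓

α = 1/20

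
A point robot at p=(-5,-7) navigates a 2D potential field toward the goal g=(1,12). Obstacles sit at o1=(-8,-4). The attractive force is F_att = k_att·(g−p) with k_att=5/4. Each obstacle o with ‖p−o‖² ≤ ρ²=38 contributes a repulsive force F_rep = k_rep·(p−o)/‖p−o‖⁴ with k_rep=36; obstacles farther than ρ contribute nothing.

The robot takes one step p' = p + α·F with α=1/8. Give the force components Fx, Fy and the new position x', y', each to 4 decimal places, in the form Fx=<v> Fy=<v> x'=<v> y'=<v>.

Fx=7.8333 Fy=23.4167 x'=-4.0208 y'=-4.0729

F_att = 5/4·(g−p) = 5/4·(6,19) = (7.5000,23.7500)
o1: d²=18 ≤ ρ²=38; F_rep = 36·(3,-3)/18² = (0.3333,-0.3333)
F = F_att + ΣF_rep = (7.8333,23.4167)
p' = p + 1/8·F = (-4.0208,-4.0729)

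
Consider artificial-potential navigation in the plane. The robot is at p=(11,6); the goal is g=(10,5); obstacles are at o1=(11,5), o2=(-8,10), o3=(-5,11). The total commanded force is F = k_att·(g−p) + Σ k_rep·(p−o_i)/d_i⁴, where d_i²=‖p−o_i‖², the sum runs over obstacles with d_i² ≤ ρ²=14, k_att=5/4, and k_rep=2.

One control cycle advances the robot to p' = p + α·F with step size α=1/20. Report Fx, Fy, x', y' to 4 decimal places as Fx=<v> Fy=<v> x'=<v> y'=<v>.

F_att = 5/4·(g−p) = 5/4·(-1,-1) = (-1.2500,-1.2500)
o1: d²=1 ≤ ρ²=14; F_rep = 2·(0,1)/1² = (0.0000,2.0000)
o2: d²=377 > ρ²=14 → inactive
o3: d²=281 > ρ²=14 → inactive
F = F_att + ΣF_rep = (-1.2500,0.7500)
p' = p + 1/20·F = (10.9375,6.0375)

Fx=-1.2500 Fy=0.7500 x'=10.9375 y'=6.0375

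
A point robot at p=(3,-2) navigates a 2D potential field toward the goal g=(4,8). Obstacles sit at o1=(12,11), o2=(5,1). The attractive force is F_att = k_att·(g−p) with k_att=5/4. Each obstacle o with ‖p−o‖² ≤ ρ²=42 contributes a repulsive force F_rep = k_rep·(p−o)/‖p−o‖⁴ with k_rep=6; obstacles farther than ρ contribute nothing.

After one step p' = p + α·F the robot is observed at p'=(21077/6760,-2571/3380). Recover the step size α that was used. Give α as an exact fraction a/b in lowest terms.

α = 1/10

F_att = 5/4·(g−p) = 5/4·(1,10) = (1.2500,12.5000)
o1: d²=250 > ρ²=42 → inactive
o2: d²=13 ≤ ρ²=42; F_rep = 6·(-2,-3)/13² = (-0.0710,-0.1065)
F = F_att + ΣF_rep = (1.1790,12.3935)
Δp = p'−p = (0.1179,1.2393); α = Δx/Fx = (797/6760) / (797/676) = 1/10
check: Δy/Fy = (4189/3380) / (4189/338) = 1/10 ✓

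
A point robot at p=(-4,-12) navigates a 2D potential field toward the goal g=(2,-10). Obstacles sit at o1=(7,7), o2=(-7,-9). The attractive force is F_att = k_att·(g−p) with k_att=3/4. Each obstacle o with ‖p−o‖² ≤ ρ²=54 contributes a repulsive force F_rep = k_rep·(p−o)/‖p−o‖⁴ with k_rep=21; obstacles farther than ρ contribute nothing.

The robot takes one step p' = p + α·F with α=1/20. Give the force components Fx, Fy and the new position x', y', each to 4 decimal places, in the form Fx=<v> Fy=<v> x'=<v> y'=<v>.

Fx=4.6944 Fy=1.3056 x'=-3.7653 y'=-11.9347

F_att = 3/4·(g−p) = 3/4·(6,2) = (4.5000,1.5000)
o1: d²=482 > ρ²=54 → inactive
o2: d²=18 ≤ ρ²=54; F_rep = 21·(3,-3)/18² = (0.1944,-0.1944)
F = F_att + ΣF_rep = (4.6944,1.3056)
p' = p + 1/20·F = (-3.7653,-11.9347)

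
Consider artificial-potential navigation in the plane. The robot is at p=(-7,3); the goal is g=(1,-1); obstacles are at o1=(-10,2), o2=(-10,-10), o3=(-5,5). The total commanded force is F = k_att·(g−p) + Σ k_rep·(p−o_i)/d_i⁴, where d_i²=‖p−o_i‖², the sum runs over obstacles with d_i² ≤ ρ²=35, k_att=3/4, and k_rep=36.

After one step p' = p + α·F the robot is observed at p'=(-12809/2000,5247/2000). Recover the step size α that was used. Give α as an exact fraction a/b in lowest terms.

α = 1/10

F_att = 3/4·(g−p) = 3/4·(8,-4) = (6.0000,-3.0000)
o1: d²=10 ≤ ρ²=35; F_rep = 36·(3,1)/10² = (1.0800,0.3600)
o2: d²=178 > ρ²=35 → inactive
o3: d²=8 ≤ ρ²=35; F_rep = 36·(-2,-2)/8² = (-1.1250,-1.1250)
F = F_att + ΣF_rep = (5.9550,-3.7650)
Δp = p'−p = (0.5955,-0.3765); α = Δx/Fx = (1191/2000) / (1191/200) = 1/10
check: Δy/Fy = (-753/2000) / (-753/200) = 1/10 ✓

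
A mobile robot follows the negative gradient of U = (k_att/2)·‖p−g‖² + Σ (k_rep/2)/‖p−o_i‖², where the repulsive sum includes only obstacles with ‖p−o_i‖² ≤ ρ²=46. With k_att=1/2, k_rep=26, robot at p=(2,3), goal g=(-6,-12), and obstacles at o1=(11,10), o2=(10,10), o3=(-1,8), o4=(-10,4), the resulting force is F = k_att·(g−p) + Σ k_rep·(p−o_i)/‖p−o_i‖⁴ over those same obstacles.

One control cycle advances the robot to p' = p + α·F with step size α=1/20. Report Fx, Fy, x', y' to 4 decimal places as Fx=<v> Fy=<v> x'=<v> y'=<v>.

F_att = 1/2·(g−p) = 1/2·(-8,-15) = (-4.0000,-7.5000)
o1: d²=130 > ρ²=46 → inactive
o2: d²=113 > ρ²=46 → inactive
o3: d²=34 ≤ ρ²=46; F_rep = 26·(3,-5)/34² = (0.0675,-0.1125)
o4: d²=145 > ρ²=46 → inactive
F = F_att + ΣF_rep = (-3.9325,-7.6125)
p' = p + 1/20·F = (1.8034,2.6194)

Fx=-3.9325 Fy=-7.6125 x'=1.8034 y'=2.6194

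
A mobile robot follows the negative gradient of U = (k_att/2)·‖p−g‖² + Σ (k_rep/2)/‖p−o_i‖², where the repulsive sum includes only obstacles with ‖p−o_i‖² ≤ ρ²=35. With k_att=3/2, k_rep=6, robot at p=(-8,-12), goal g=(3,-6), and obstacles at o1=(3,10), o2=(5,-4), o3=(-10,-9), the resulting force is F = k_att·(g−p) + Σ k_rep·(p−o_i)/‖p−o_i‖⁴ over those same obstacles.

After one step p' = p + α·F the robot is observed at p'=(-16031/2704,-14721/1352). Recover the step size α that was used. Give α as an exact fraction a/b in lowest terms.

α = 1/8

F_att = 3/2·(g−p) = 3/2·(11,6) = (16.5000,9.0000)
o1: d²=605 > ρ²=35 → inactive
o2: d²=233 > ρ²=35 → inactive
o3: d²=13 ≤ ρ²=35; F_rep = 6·(2,-3)/13² = (0.0710,-0.1065)
F = F_att + ΣF_rep = (16.5710,8.8935)
Δp = p'−p = (2.0714,1.1117); α = Δx/Fx = (5601/2704) / (5601/338) = 1/8
check: Δy/Fy = (1503/1352) / (1503/169) = 1/8 ✓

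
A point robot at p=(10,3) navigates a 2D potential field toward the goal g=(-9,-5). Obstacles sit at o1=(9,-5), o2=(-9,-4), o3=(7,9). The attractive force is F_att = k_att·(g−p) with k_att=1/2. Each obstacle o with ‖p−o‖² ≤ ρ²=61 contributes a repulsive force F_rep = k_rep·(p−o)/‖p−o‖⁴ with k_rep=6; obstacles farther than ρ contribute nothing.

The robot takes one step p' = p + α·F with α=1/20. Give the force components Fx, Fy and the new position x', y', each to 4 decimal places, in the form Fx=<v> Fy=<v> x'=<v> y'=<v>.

Fx=-9.4911 Fy=-4.0178 x'=9.5254 y'=2.7991

F_att = 1/2·(g−p) = 1/2·(-19,-8) = (-9.5000,-4.0000)
o1: d²=65 > ρ²=61 → inactive
o2: d²=410 > ρ²=61 → inactive
o3: d²=45 ≤ ρ²=61; F_rep = 6·(3,-6)/45² = (0.0089,-0.0178)
F = F_att + ΣF_rep = (-9.4911,-4.0178)
p' = p + 1/20·F = (9.5254,2.7991)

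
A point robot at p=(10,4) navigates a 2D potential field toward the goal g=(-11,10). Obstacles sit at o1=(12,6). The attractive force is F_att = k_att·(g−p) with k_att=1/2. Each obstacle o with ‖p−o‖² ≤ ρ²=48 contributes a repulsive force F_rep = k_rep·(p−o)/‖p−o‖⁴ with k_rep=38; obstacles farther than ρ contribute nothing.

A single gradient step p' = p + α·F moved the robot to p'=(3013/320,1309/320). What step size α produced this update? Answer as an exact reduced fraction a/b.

F_att = 1/2·(g−p) = 1/2·(-21,6) = (-10.5000,3.0000)
o1: d²=8 ≤ ρ²=48; F_rep = 38·(-2,-2)/8² = (-1.1875,-1.1875)
F = F_att + ΣF_rep = (-11.6875,1.8125)
Δp = p'−p = (-0.5844,0.0906); α = Δx/Fx = (-187/320) / (-187/16) = 1/20
check: Δy/Fy = (29/320) / (29/16) = 1/20 ✓

α = 1/20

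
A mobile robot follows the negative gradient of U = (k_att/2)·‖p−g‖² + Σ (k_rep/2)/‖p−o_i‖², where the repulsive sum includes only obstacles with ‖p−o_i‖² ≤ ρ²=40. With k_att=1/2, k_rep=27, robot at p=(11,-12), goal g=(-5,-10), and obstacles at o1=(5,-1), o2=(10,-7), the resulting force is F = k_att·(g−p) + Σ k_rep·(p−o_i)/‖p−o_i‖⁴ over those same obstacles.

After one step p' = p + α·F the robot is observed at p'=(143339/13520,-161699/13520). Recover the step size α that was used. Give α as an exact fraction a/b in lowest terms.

α = 1/20

F_att = 1/2·(g−p) = 1/2·(-16,2) = (-8.0000,1.0000)
o1: d²=157 > ρ²=40 → inactive
o2: d²=26 ≤ ρ²=40; F_rep = 27·(1,-5)/26² = (0.0399,-0.1997)
F = F_att + ΣF_rep = (-7.9601,0.8003)
Δp = p'−p = (-0.3980,0.0400); α = Δx/Fx = (-5381/13520) / (-5381/676) = 1/20
check: Δy/Fy = (541/13520) / (541/676) = 1/20 ✓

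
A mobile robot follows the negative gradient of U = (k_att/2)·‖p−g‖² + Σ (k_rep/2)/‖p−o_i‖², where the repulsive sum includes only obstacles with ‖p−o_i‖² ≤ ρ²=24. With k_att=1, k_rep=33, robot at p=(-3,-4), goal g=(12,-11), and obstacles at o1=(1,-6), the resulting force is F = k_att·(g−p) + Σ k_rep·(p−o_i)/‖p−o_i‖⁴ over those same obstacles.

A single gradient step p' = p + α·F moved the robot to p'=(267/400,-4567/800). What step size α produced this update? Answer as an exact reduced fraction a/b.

F_att = 1·(g−p) = 1·(15,-7) = (15.0000,-7.0000)
o1: d²=20 ≤ ρ²=24; F_rep = 33·(-4,2)/20² = (-0.3300,0.1650)
F = F_att + ΣF_rep = (14.6700,-6.8350)
Δp = p'−p = (3.6675,-1.7087); α = Δx/Fx = (1467/400) / (1467/100) = 1/4
check: Δy/Fy = (-1367/800) / (-1367/200) = 1/4 ✓

α = 1/4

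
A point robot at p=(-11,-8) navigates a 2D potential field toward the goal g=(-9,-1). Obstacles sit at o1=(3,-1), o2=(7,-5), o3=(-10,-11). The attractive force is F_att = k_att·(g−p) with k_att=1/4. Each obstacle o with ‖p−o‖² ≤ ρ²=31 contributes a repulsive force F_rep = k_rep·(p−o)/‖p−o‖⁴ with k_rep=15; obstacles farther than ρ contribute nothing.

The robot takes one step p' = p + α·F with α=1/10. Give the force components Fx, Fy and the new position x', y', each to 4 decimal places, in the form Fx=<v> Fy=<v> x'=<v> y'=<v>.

F_att = 1/4·(g−p) = 1/4·(2,7) = (0.5000,1.7500)
o1: d²=245 > ρ²=31 → inactive
o2: d²=333 > ρ²=31 → inactive
o3: d²=10 ≤ ρ²=31; F_rep = 15·(-1,3)/10² = (-0.1500,0.4500)
F = F_att + ΣF_rep = (0.3500,2.2000)
p' = p + 1/10·F = (-10.9650,-7.7800)

Fx=0.3500 Fy=2.2000 x'=-10.9650 y'=-7.7800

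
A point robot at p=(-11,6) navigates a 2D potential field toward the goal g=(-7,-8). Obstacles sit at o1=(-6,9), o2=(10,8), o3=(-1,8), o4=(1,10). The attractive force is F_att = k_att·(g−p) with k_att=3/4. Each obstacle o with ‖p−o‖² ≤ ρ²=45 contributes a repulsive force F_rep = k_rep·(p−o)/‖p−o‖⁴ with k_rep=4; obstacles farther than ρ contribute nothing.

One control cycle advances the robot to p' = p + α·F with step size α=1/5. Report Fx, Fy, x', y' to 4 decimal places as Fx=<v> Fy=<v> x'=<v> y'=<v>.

Fx=2.9827 Fy=-10.5104 x'=-10.4035 y'=3.8979

F_att = 3/4·(g−p) = 3/4·(4,-14) = (3.0000,-10.5000)
o1: d²=34 ≤ ρ²=45; F_rep = 4·(-5,-3)/34² = (-0.0173,-0.0104)
o2: d²=445 > ρ²=45 → inactive
o3: d²=104 > ρ²=45 → inactive
o4: d²=160 > ρ²=45 → inactive
F = F_att + ΣF_rep = (2.9827,-10.5104)
p' = p + 1/5·F = (-10.4035,3.8979)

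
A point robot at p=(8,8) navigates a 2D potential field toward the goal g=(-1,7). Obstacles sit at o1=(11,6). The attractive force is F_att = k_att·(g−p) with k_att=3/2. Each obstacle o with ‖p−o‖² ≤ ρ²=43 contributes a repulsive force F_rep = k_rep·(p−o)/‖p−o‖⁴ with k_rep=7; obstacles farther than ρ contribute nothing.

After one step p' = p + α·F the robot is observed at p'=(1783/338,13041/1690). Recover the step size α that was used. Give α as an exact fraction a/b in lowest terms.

α = 1/5

F_att = 3/2·(g−p) = 3/2·(-9,-1) = (-13.5000,-1.5000)
o1: d²=13 ≤ ρ²=43; F_rep = 7·(-3,2)/13² = (-0.1243,0.0828)
F = F_att + ΣF_rep = (-13.6243,-1.4172)
Δp = p'−p = (-2.7249,-0.2834); α = Δx/Fx = (-921/338) / (-4605/338) = 1/5
check: Δy/Fy = (-479/1690) / (-479/338) = 1/5 ✓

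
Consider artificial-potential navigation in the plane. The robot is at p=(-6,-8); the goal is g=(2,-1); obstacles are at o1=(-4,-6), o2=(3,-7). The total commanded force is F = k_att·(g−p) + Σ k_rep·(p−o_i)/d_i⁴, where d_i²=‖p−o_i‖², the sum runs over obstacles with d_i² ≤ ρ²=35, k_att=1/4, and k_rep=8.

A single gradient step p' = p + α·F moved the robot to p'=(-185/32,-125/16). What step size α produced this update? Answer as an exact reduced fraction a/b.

F_att = 1/4·(g−p) = 1/4·(8,7) = (2.0000,1.7500)
o1: d²=8 ≤ ρ²=35; F_rep = 8·(-2,-2)/8² = (-0.2500,-0.2500)
o2: d²=82 > ρ²=35 → inactive
F = F_att + ΣF_rep = (1.7500,1.5000)
Δp = p'−p = (0.2188,0.1875); α = Δx/Fx = (7/32) / (7/4) = 1/8
check: Δy/Fy = (3/16) / (3/2) = 1/8 ✓

α = 1/8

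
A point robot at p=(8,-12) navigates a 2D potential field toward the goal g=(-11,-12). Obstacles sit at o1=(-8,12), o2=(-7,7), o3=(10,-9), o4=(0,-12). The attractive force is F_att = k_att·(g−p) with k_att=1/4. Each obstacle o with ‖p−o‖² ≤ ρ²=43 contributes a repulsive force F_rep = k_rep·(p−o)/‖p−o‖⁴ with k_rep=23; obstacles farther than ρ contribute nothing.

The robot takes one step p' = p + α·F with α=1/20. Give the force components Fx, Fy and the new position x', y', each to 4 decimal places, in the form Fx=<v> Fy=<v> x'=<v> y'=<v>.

F_att = 1/4·(g−p) = 1/4·(-19,0) = (-4.7500,0.0000)
o1: d²=832 > ρ²=43 → inactive
o2: d²=586 > ρ²=43 → inactive
o3: d²=13 ≤ ρ²=43; F_rep = 23·(-2,-3)/13² = (-0.2722,-0.4083)
o4: d²=64 > ρ²=43 → inactive
F = F_att + ΣF_rep = (-5.0222,-0.4083)
p' = p + 1/20·F = (7.7489,-12.0204)

Fx=-5.0222 Fy=-0.4083 x'=7.7489 y'=-12.0204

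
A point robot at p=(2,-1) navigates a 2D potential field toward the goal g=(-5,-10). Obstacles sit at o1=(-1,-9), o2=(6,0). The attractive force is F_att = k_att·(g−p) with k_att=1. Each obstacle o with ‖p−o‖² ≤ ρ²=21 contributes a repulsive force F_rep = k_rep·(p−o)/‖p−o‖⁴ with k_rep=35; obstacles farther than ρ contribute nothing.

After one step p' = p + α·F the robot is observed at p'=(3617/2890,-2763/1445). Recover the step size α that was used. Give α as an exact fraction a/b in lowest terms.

α = 1/10

F_att = 1·(g−p) = 1·(-7,-9) = (-7.0000,-9.0000)
o1: d²=73 > ρ²=21 → inactive
o2: d²=17 ≤ ρ²=21; F_rep = 35·(-4,-1)/17² = (-0.4844,-0.1211)
F = F_att + ΣF_rep = (-7.4844,-9.1211)
Δp = p'−p = (-0.7484,-0.9121); α = Δx/Fx = (-2163/2890) / (-2163/289) = 1/10
check: Δy/Fy = (-1318/1445) / (-2636/289) = 1/10 ✓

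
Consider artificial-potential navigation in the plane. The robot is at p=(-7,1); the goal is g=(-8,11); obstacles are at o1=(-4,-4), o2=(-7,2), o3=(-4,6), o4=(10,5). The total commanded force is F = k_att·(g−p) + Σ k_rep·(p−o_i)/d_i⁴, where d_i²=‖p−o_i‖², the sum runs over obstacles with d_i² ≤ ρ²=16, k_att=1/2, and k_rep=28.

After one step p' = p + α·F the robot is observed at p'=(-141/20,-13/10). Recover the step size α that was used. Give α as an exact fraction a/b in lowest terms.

F_att = 1/2·(g−p) = 1/2·(-1,10) = (-0.5000,5.0000)
o1: d²=34 > ρ²=16 → inactive
o2: d²=1 ≤ ρ²=16; F_rep = 28·(0,-1)/1² = (0.0000,-28.0000)
o3: d²=34 > ρ²=16 → inactive
o4: d²=305 > ρ²=16 → inactive
F = F_att + ΣF_rep = (-0.5000,-23.0000)
Δp = p'−p = (-0.0500,-2.3000); α = Δx/Fx = (-1/20) / (-1/2) = 1/10
check: Δy/Fy = (-23/10) / (-23) = 1/10 ✓

α = 1/10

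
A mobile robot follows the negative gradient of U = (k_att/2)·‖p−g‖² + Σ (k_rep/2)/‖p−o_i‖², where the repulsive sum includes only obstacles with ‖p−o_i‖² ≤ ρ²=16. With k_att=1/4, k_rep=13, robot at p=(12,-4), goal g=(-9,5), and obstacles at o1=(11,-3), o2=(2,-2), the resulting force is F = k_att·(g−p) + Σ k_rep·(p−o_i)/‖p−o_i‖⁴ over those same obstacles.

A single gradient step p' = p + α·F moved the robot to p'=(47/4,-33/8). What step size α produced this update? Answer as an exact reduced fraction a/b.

α = 1/8

F_att = 1/4·(g−p) = 1/4·(-21,9) = (-5.2500,2.2500)
o1: d²=2 ≤ ρ²=16; F_rep = 13·(1,-1)/2² = (3.2500,-3.2500)
o2: d²=104 > ρ²=16 → inactive
F = F_att + ΣF_rep = (-2.0000,-1.0000)
Δp = p'−p = (-0.2500,-0.1250); α = Δx/Fx = (-1/4) / (-2) = 1/8
check: Δy/Fy = (-1/8) / (-1) = 1/8 ✓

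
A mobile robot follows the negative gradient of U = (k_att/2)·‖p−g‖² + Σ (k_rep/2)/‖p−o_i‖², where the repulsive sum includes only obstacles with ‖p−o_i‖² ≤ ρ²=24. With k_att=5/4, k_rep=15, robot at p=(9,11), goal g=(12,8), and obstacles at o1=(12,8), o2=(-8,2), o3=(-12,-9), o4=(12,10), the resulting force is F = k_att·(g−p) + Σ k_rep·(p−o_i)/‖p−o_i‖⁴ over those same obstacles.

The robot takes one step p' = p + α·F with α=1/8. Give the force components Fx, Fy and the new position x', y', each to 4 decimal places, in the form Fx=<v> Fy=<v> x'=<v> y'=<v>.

Fx=3.1611 Fy=-3.4611 x'=9.3951 y'=10.5674

F_att = 5/4·(g−p) = 5/4·(3,-3) = (3.7500,-3.7500)
o1: d²=18 ≤ ρ²=24; F_rep = 15·(-3,3)/18² = (-0.1389,0.1389)
o2: d²=370 > ρ²=24 → inactive
o3: d²=841 > ρ²=24 → inactive
o4: d²=10 ≤ ρ²=24; F_rep = 15·(-3,1)/10² = (-0.4500,0.1500)
F = F_att + ΣF_rep = (3.1611,-3.4611)
p' = p + 1/8·F = (9.3951,10.5674)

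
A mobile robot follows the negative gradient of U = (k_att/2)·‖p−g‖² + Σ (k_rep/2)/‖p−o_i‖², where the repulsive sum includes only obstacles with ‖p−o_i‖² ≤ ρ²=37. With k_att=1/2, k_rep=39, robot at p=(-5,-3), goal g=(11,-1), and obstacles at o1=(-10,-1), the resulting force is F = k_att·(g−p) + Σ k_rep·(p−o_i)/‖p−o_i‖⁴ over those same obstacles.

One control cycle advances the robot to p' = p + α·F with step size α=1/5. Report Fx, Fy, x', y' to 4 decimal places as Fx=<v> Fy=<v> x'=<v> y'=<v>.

Fx=8.2319 Fy=0.9073 x'=-3.3536 y'=-2.8185

F_att = 1/2·(g−p) = 1/2·(16,2) = (8.0000,1.0000)
o1: d²=29 ≤ ρ²=37; F_rep = 39·(5,-2)/29² = (0.2319,-0.0927)
F = F_att + ΣF_rep = (8.2319,0.9073)
p' = p + 1/5·F = (-3.3536,-2.8185)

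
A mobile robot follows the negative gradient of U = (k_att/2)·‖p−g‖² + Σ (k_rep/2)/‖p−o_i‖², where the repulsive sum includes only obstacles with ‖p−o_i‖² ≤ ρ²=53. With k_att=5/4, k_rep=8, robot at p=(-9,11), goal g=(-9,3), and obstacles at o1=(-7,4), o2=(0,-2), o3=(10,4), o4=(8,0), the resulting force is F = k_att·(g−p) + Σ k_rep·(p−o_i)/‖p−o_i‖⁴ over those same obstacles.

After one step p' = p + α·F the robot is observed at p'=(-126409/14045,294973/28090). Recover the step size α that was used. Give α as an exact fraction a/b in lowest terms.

α = 1/20

F_att = 5/4·(g−p) = 5/4·(0,-8) = (0.0000,-10.0000)
o1: d²=53 ≤ ρ²=53; F_rep = 8·(-2,7)/53² = (-0.0057,0.0199)
o2: d²=250 > ρ²=53 → inactive
o3: d²=410 > ρ²=53 → inactive
o4: d²=410 > ρ²=53 → inactive
F = F_att + ΣF_rep = (-0.0057,-9.9801)
Δp = p'−p = (-0.0003,-0.4990); α = Δx/Fx = (-4/14045) / (-16/2809) = 1/20
check: Δy/Fy = (-14017/28090) / (-28034/2809) = 1/20 ✓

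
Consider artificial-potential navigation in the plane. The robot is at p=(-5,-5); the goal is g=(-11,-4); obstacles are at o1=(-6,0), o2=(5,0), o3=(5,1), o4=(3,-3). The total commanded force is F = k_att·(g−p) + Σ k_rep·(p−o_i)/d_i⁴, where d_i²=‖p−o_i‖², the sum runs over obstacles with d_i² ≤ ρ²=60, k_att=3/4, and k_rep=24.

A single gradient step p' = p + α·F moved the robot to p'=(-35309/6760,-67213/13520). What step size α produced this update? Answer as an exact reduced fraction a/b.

F_att = 3/4·(g−p) = 3/4·(-6,1) = (-4.5000,0.7500)
o1: d²=26 ≤ ρ²=60; F_rep = 24·(1,-5)/26² = (0.0355,-0.1775)
o2: d²=125 > ρ²=60 → inactive
o3: d²=136 > ρ²=60 → inactive
o4: d²=68 > ρ²=60 → inactive
F = F_att + ΣF_rep = (-4.4645,0.5725)
Δp = p'−p = (-0.2232,0.0286); α = Δx/Fx = (-1509/6760) / (-1509/338) = 1/20
check: Δy/Fy = (387/13520) / (387/676) = 1/20 ✓

α = 1/20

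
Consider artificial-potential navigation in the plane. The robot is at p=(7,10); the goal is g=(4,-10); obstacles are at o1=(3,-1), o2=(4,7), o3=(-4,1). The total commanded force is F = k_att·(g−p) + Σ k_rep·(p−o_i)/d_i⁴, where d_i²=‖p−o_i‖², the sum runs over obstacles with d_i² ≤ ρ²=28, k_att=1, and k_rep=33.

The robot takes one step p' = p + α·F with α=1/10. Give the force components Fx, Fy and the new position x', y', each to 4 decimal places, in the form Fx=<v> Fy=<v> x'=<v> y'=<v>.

F_att = 1·(g−p) = 1·(-3,-20) = (-3.0000,-20.0000)
o1: d²=137 > ρ²=28 → inactive
o2: d²=18 ≤ ρ²=28; F_rep = 33·(3,3)/18² = (0.3056,0.3056)
o3: d²=202 > ρ²=28 → inactive
F = F_att + ΣF_rep = (-2.6944,-19.6944)
p' = p + 1/10·F = (6.7306,8.0306)

Fx=-2.6944 Fy=-19.6944 x'=6.7306 y'=8.0306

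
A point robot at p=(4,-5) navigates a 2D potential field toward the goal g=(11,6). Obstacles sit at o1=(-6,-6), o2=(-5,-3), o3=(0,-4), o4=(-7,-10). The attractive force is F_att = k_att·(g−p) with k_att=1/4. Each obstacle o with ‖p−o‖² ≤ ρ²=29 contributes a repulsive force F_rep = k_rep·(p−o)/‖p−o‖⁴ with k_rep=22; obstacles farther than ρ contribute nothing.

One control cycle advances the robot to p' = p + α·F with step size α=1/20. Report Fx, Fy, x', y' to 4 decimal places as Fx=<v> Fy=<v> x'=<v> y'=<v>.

Fx=2.0545 Fy=2.6739 x'=4.1027 y'=-4.8663

F_att = 1/4·(g−p) = 1/4·(7,11) = (1.7500,2.7500)
o1: d²=101 > ρ²=29 → inactive
o2: d²=85 > ρ²=29 → inactive
o3: d²=17 ≤ ρ²=29; F_rep = 22·(4,-1)/17² = (0.3045,-0.0761)
o4: d²=146 > ρ²=29 → inactive
F = F_att + ΣF_rep = (2.0545,2.6739)
p' = p + 1/20·F = (4.1027,-4.8663)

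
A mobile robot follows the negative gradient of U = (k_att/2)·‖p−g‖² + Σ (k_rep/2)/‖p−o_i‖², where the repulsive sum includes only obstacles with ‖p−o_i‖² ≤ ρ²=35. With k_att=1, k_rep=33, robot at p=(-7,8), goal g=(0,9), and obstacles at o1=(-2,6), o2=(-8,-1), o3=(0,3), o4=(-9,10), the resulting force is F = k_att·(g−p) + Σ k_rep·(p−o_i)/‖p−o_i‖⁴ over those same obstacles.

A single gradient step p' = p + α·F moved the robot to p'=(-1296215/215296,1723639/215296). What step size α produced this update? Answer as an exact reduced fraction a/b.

F_att = 1·(g−p) = 1·(7,1) = (7.0000,1.0000)
o1: d²=29 ≤ ρ²=35; F_rep = 33·(-5,2)/29² = (-0.1962,0.0785)
o2: d²=82 > ρ²=35 → inactive
o3: d²=74 > ρ²=35 → inactive
o4: d²=8 ≤ ρ²=35; F_rep = 33·(2,-2)/8² = (1.0312,-1.0312)
F = F_att + ΣF_rep = (7.8351,0.0472)
Δp = p'−p = (0.9794,0.0059); α = Δx/Fx = (210857/215296) / (210857/26912) = 1/8
check: Δy/Fy = (1271/215296) / (1271/26912) = 1/8 ✓

α = 1/8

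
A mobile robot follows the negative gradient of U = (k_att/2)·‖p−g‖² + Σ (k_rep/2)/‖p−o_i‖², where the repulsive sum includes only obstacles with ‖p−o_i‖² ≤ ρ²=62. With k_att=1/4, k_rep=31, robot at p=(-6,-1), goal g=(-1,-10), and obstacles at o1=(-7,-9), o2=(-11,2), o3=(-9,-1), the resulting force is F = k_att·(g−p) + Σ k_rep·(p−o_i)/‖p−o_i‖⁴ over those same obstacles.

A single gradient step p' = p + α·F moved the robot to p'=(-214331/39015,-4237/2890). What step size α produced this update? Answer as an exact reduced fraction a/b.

F_att = 1/4·(g−p) = 1/4·(5,-9) = (1.2500,-2.2500)
o1: d²=65 > ρ²=62 → inactive
o2: d²=34 ≤ ρ²=62; F_rep = 31·(5,-3)/34² = (0.1341,-0.0804)
o3: d²=9 ≤ ρ²=62; F_rep = 31·(3,0)/9² = (1.1481,0.0000)
F = F_att + ΣF_rep = (2.5322,-2.3304)
Δp = p'−p = (0.5064,-0.4661); α = Δx/Fx = (19759/39015) / (19759/7803) = 1/5
check: Δy/Fy = (-1347/2890) / (-1347/578) = 1/5 ✓

α = 1/5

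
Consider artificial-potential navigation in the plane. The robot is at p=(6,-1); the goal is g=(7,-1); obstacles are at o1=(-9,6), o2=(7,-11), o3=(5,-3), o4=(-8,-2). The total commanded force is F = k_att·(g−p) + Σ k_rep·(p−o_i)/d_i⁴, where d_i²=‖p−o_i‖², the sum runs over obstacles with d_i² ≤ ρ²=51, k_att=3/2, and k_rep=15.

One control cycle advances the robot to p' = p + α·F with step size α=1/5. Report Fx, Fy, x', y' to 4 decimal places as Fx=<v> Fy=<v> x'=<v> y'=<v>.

Fx=2.1000 Fy=1.2000 x'=6.4200 y'=-0.7600

F_att = 3/2·(g−p) = 3/2·(1,0) = (1.5000,0.0000)
o1: d²=274 > ρ²=51 → inactive
o2: d²=101 > ρ²=51 → inactive
o3: d²=5 ≤ ρ²=51; F_rep = 15·(1,2)/5² = (0.6000,1.2000)
o4: d²=197 > ρ²=51 → inactive
F = F_att + ΣF_rep = (2.1000,1.2000)
p' = p + 1/5·F = (6.4200,-0.7600)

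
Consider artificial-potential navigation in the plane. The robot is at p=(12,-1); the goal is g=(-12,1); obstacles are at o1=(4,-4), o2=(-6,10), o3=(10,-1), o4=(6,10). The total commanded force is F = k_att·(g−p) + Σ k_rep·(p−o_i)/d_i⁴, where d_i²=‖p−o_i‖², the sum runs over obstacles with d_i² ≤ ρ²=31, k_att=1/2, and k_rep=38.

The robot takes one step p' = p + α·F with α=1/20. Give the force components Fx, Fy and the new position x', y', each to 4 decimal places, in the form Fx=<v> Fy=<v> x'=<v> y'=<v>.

F_att = 1/2·(g−p) = 1/2·(-24,2) = (-12.0000,1.0000)
o1: d²=73 > ρ²=31 → inactive
o2: d²=445 > ρ²=31 → inactive
o3: d²=4 ≤ ρ²=31; F_rep = 38·(2,0)/4² = (4.7500,0.0000)
o4: d²=157 > ρ²=31 → inactive
F = F_att + ΣF_rep = (-7.2500,1.0000)
p' = p + 1/20·F = (11.6375,-0.9500)

Fx=-7.2500 Fy=1.0000 x'=11.6375 y'=-0.9500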